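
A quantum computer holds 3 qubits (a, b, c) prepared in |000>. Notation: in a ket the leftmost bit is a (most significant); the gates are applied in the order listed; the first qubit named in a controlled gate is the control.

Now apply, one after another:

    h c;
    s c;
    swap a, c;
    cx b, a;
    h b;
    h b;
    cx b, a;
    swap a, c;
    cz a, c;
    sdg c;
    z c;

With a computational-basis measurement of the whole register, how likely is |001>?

A full measurement returns |001> with probability 1/2. Key observation: gates 3-8 undo each other exactly, leaving only the rest of the circuit to track.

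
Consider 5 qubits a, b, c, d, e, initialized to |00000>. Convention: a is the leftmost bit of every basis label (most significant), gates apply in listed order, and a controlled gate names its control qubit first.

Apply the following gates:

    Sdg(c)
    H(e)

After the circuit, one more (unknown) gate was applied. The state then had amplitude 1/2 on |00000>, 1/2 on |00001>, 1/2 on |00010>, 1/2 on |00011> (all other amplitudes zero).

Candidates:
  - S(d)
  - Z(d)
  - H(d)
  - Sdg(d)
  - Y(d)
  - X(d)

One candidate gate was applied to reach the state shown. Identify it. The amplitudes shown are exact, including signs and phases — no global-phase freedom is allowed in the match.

It was H(d) that produced the state shown.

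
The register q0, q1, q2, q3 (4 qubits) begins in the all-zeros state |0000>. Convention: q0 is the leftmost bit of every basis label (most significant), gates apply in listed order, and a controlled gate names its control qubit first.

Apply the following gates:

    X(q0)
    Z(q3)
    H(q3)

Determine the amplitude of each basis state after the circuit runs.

The final amplitudes are sqrt(2)/2 on |1000>, sqrt(2)/2 on |1001>, and 0 on every other basis state.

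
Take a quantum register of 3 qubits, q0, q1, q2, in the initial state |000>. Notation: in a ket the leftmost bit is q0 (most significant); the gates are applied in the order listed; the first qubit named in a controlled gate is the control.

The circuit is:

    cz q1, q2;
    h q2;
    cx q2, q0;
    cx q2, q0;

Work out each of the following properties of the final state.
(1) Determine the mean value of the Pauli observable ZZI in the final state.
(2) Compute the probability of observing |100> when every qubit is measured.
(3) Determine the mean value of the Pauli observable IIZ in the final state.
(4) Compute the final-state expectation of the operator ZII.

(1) The observable ZZI averages to 1. Key observation: the block from step 3 through step 4 cancels to the identity and can be dropped.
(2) Outcome |100> occurs with probability 0.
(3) The expectation value of IIZ is 0.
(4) The expectation value of ZII is 1.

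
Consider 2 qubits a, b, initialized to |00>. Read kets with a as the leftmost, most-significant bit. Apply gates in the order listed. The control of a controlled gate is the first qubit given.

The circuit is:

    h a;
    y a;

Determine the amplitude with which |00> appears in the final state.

The amplitude on |00> is -sqrt(2)*I/2.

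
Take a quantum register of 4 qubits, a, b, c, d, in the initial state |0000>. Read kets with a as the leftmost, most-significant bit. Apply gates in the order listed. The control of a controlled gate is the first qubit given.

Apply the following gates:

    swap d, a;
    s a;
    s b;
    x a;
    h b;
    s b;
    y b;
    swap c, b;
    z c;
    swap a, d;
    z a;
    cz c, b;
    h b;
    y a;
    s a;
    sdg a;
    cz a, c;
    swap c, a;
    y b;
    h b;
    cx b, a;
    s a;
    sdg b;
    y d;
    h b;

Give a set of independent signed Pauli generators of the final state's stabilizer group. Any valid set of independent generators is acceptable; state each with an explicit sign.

The stabilizer group can be generated by +XIII, -IXII, -IIZI, +IIIZ, among other valid generating sets. Key observation: gates 15-16 undo each other exactly, leaving only the rest of the circuit to track.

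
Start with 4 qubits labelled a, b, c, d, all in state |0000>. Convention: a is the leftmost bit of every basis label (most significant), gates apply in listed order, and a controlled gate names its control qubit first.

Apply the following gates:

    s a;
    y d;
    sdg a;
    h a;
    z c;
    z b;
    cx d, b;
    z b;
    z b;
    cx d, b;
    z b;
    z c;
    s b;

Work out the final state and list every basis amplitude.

The final amplitudes are sqrt(2)*I/2 on |0001>, sqrt(2)*I/2 on |1001>, and 0 on every other basis state.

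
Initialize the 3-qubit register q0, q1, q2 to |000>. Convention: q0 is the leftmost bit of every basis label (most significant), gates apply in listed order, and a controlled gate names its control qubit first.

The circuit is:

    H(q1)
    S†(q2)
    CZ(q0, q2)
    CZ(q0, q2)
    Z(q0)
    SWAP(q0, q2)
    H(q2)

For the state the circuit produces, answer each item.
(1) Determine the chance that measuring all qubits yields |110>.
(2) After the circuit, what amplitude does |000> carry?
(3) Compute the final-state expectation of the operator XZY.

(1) Outcome |110> occurs with probability 0.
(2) |000> carries amplitude 1/2 in the final state.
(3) In the final state, XZY has expectation 0.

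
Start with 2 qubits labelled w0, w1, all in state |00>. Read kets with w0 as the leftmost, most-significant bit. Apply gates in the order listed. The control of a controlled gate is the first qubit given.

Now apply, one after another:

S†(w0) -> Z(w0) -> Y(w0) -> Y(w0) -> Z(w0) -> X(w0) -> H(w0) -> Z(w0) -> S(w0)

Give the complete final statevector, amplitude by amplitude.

The resulting statevector has amplitude sqrt(2)/2 on |00>, 0 on |01>, sqrt(2)*I/2 on |10>, 0 on |11>.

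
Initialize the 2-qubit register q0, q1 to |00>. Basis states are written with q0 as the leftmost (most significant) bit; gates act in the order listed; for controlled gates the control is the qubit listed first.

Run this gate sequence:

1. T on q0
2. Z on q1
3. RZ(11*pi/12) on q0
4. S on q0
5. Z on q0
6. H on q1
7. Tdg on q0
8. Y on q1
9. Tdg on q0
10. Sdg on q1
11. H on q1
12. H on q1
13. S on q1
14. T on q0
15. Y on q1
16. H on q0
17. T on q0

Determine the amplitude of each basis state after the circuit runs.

The final amplitudes are -exp(13*I*pi/24)/2 on |00>, -exp(13*I*pi/24)/2 on |01>, -exp(19*I*pi/24)/2 on |10>, -exp(19*I*pi/24)/2 on |11>. Key observation: the block from step 8 through step 15 cancels to the identity and can be dropped.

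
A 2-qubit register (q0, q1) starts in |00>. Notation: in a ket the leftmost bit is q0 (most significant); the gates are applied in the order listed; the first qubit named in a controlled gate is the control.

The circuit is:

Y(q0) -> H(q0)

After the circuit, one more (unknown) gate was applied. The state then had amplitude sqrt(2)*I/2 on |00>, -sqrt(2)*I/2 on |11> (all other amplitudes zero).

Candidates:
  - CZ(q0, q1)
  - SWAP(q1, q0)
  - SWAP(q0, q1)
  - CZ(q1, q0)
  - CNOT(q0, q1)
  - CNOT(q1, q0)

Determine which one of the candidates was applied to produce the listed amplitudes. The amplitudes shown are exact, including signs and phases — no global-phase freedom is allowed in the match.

The applied gate was CNOT(q0, q1).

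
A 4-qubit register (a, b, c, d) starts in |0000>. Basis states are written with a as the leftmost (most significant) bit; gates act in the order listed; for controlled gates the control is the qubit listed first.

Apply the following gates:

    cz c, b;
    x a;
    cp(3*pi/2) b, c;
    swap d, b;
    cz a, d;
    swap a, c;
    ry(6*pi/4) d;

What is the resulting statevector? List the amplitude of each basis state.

The resulting statevector has amplitude -sqrt(2)/2 on |0010>, sqrt(2)/2 on |0011>, and 0 on every other basis state.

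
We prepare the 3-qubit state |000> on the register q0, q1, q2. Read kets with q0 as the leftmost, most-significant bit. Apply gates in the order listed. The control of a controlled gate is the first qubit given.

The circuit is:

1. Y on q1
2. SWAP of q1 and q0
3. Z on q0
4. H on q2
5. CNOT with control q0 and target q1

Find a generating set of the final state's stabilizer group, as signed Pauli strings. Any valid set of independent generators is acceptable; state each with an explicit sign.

The stabilizer group can be generated by +IIX, -ZII, -IZI, among other valid generating sets.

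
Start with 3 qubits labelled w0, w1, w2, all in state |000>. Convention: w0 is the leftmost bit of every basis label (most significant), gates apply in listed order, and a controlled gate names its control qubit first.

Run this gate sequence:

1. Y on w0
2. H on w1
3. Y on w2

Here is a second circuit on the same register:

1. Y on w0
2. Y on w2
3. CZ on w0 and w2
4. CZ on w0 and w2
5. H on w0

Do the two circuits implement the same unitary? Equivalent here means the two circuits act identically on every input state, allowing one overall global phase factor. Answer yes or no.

No — the two circuits implement different unitaries, even allowing a global phase.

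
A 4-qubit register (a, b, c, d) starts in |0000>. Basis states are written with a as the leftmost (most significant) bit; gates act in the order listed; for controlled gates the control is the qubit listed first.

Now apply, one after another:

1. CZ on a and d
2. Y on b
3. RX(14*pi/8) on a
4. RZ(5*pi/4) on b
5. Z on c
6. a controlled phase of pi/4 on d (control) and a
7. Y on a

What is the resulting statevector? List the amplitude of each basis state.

After the circuit, the state carries amplitude sqrt(2 - sqrt(2))*exp(I*pi/8)/2 on |0100>, sqrt(sqrt(2) + 2)*exp(5*I*pi/8)/2 on |1100>, and 0 on every other basis state.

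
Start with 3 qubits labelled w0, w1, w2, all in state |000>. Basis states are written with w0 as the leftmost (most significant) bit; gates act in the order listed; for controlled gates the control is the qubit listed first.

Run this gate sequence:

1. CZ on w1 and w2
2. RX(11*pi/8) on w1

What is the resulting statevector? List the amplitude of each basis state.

After the circuit, the state carries amplitude -cos(5*pi/16) on |000>, -I*sin(5*pi/16) on |010>, and 0 on every other basis state.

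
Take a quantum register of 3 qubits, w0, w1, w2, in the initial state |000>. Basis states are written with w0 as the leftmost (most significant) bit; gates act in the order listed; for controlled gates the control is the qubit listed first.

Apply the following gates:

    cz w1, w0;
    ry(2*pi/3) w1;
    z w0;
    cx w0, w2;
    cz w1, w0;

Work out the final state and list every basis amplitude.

After the circuit, the state carries amplitude 1/2 on |000>, sqrt(3)/2 on |010>, and 0 on every other basis state.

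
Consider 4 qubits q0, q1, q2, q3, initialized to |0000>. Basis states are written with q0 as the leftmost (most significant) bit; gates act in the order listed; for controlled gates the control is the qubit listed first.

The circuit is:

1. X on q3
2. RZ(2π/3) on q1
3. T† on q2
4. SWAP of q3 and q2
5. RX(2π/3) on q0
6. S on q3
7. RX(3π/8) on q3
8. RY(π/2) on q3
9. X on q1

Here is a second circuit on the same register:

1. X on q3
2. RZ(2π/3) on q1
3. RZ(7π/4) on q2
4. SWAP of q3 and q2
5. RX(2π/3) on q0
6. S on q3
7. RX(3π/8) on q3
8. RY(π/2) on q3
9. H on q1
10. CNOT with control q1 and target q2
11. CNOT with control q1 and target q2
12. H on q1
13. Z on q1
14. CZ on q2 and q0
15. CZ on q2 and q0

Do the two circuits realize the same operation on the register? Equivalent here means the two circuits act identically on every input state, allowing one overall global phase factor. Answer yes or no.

No: there is an input state on which the two circuits produce genuinely different outputs (not merely differing by a phase).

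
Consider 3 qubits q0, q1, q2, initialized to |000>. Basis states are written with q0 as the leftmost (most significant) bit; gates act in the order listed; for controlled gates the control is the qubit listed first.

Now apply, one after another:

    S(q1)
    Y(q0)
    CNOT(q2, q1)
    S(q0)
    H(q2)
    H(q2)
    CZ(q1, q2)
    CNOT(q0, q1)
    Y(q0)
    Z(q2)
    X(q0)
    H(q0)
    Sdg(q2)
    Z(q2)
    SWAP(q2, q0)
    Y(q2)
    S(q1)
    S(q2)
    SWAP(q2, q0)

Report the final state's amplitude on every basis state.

After the circuit, the state carries amplitude -sqrt(2)*I/2 on |010>, sqrt(2)/2 on |110>, and 0 on every other basis state.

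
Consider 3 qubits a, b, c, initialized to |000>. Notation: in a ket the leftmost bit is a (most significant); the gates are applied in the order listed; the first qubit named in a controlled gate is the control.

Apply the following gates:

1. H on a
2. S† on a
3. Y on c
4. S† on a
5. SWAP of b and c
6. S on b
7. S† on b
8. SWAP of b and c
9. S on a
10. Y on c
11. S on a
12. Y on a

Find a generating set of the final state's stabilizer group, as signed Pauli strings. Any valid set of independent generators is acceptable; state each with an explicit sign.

The stabilizer group can be generated by -XII, +IZI, +IIZ, among other valid generating sets. Key observation: steps 3-10 multiply out to the identity, so the circuit reduces to the remaining gates.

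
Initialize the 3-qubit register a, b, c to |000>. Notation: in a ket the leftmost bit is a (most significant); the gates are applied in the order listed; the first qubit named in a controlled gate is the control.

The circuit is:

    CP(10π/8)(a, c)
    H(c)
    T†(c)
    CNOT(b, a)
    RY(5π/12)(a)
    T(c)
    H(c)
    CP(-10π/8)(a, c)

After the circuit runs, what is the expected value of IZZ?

The observable IZZ averages to 1.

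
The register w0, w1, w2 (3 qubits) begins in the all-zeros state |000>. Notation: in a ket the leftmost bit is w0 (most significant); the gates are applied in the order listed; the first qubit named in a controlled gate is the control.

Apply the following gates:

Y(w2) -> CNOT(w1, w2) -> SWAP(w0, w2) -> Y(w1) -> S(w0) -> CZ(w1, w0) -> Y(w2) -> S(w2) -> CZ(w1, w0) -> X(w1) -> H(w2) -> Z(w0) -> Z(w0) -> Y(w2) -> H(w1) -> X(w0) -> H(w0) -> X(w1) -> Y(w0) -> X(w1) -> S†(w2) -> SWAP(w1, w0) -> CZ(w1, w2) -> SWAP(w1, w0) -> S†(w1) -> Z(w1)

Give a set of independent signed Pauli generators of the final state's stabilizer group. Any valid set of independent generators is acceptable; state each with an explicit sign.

The final state is stabilized by the group generated by -XIZ, +IYI, -ZIY; other independent generating sets are equally valid.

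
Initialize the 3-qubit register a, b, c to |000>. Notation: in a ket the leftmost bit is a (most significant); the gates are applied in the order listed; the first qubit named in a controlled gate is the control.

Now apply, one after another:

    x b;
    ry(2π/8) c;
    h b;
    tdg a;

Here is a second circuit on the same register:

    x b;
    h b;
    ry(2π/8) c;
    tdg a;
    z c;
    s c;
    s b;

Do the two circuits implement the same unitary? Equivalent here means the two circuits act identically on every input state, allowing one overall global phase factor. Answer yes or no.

No: there is an input state on which the two circuits produce genuinely different outputs (not merely differing by a phase).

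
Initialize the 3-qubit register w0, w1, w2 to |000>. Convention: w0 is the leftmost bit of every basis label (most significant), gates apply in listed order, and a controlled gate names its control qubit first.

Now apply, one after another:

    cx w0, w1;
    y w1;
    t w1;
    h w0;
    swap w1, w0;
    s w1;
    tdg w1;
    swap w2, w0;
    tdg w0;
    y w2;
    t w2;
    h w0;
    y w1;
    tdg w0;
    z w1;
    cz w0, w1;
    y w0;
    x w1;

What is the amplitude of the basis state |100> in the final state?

The final state's coefficient on |100> equals exp(I*pi/4)/2.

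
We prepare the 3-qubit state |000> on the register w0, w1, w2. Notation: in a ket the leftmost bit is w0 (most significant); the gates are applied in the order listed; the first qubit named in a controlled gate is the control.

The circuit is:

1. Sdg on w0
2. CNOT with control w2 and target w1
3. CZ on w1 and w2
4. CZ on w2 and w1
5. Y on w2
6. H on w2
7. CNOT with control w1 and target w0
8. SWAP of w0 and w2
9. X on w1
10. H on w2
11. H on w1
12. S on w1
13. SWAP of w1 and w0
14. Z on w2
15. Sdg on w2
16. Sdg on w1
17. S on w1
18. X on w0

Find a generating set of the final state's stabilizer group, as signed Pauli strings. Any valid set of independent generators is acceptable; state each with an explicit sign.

The stabilizer group can be generated by +YII, -IXI, +IIY, among other valid generating sets.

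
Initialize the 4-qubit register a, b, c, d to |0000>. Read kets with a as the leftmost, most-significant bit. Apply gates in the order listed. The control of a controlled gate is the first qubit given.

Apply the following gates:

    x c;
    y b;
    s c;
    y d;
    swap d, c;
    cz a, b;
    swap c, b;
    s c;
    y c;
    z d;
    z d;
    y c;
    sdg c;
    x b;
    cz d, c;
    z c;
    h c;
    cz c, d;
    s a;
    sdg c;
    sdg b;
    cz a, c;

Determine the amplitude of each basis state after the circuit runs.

After the circuit, the state carries amplitude -sqrt(2)*I/2 on |0001>, -sqrt(2)/2 on |0011>, and 0 on every other basis state. Key observation: steps 8-13 multiply out to the identity, so the circuit reduces to the remaining gates.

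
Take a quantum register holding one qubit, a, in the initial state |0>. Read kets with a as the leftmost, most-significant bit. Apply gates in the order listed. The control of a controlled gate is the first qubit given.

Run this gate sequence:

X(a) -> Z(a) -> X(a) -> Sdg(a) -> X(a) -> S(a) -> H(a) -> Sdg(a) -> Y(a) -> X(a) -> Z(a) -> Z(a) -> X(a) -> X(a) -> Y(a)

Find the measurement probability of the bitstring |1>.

A full measurement returns |1> with probability 1/2.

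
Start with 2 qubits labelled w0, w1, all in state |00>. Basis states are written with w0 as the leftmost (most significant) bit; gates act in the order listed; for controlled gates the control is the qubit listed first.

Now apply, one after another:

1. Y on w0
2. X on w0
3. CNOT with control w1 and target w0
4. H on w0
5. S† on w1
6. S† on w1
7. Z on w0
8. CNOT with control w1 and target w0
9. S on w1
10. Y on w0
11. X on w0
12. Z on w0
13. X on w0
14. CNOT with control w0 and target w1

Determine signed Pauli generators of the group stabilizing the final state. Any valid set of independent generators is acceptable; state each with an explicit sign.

The final state is stabilized by the group generated by -XX, +ZZ; other independent generating sets are equally valid.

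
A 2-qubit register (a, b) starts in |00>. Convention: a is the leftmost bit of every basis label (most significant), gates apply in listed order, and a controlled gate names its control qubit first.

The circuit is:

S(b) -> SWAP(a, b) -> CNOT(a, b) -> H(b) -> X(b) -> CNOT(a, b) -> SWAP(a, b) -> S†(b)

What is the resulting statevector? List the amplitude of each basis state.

The resulting statevector has amplitude sqrt(2)/2 on |00>, 0 on |01>, sqrt(2)/2 on |10>, 0 on |11>.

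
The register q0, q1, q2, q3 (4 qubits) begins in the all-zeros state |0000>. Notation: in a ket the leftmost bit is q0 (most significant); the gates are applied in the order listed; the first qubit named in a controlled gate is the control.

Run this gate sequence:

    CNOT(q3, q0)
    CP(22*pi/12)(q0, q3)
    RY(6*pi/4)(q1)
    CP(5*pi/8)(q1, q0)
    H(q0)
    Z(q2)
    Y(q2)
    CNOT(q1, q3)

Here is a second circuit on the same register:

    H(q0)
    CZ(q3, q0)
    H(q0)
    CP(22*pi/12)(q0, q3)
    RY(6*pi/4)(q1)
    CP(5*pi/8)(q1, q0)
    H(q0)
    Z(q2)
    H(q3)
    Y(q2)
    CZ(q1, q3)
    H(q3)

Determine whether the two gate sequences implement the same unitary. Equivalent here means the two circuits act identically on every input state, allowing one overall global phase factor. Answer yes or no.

Yes: on every input state the two circuits agree up to one overall phase factor.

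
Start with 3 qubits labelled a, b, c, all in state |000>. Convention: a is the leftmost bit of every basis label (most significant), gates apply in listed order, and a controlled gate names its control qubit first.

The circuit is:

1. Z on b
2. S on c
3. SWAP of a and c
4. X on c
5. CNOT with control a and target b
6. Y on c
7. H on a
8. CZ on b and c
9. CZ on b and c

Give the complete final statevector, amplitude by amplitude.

After the circuit, the state carries amplitude -sqrt(2)*I/2 on |000>, -sqrt(2)*I/2 on |100>, and 0 on every other basis state. Key observation: gates 8-9 undo each other exactly, leaving only the rest of the circuit to track.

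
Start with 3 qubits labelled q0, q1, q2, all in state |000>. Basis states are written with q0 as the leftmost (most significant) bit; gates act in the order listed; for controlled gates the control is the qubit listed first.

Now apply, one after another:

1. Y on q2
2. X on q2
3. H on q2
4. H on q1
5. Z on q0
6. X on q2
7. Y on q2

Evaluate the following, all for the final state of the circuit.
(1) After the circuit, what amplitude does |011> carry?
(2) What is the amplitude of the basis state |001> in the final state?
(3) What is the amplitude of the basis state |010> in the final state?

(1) The final state's coefficient on |011> equals -1/2.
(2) The amplitude on |001> is -1/2.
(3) The final state's coefficient on |010> equals 1/2.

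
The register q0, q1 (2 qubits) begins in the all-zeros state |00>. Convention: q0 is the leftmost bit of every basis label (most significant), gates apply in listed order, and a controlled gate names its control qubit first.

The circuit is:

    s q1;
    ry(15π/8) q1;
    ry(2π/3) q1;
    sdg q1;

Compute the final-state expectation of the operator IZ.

In the final state, IZ has expectation -sqrt(sqrt(2) + 2)/4 + sqrt(6 - 3*sqrt(2))/4.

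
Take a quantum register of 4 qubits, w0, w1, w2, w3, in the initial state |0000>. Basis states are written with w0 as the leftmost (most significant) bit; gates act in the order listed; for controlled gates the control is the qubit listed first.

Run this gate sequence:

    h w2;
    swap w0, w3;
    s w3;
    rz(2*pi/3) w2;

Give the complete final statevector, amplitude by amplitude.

The resulting statevector has amplitude -sqrt(2)*exp(2*I*pi/3)/2 on |0000>, sqrt(2)*exp(I*pi/3)/2 on |0010>, and 0 on every other basis state.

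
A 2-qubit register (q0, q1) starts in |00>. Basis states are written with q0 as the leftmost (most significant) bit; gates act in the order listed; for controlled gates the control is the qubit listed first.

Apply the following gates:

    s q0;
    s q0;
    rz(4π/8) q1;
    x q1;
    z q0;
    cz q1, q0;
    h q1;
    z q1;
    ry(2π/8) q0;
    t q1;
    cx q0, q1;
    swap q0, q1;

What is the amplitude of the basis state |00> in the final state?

The final state's coefficient on |00> equals -sqrt(2*sqrt(2) + 4)*exp(3*I*pi/4)/4.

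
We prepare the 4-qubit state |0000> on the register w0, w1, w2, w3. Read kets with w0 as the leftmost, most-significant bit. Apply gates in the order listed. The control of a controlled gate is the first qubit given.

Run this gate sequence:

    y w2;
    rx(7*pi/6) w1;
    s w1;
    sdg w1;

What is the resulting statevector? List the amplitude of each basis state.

The final amplitudes are I*(-sqrt(6) + sqrt(2))/4 on |0010>, sqrt(2)/4 + sqrt(6)/4 on |0110>, and 0 on every other basis state. Key observation: the block from step 3 through step 4 cancels to the identity and can be dropped.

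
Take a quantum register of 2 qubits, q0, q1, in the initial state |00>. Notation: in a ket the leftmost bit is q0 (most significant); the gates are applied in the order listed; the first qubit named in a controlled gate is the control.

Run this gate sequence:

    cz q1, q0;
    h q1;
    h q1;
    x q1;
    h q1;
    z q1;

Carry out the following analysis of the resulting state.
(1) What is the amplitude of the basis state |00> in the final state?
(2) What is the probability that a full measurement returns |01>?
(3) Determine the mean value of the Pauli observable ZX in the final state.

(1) |00> carries amplitude sqrt(2)/2 in the final state.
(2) Outcome |01> occurs with probability 1/2.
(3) In the final state, ZX has expectation 1.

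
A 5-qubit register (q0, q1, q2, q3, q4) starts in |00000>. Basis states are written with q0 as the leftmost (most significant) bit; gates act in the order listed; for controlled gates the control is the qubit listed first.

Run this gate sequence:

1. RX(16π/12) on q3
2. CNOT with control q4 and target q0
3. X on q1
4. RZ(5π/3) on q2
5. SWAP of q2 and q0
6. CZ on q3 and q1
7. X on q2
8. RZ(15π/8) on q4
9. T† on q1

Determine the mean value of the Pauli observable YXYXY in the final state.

The expectation value of YXYXY is 0.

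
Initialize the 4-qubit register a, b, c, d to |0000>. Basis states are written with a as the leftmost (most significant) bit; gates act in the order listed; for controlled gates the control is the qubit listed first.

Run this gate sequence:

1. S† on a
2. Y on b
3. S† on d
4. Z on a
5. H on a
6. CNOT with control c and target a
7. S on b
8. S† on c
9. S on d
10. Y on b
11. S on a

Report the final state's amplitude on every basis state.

After the circuit, the state carries amplitude sqrt(2)*I/2 on |0000>, -sqrt(2)/2 on |1000>, and 0 on every other basis state.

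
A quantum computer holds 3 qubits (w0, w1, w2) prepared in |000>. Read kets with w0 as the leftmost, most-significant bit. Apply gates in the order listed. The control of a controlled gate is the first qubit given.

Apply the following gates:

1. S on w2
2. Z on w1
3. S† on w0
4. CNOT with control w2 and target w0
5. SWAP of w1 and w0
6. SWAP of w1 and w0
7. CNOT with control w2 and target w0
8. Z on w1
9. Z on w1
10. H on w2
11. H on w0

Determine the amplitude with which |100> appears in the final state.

|100> carries amplitude 1/2 in the final state.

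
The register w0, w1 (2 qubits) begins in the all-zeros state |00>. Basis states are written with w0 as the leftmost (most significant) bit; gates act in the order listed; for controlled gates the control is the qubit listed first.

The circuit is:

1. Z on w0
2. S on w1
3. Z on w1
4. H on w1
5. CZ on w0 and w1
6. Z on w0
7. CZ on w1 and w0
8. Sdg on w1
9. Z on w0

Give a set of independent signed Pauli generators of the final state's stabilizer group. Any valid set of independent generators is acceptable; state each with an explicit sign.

The final state is stabilized by the group generated by -IY, +ZI; other independent generating sets are equally valid.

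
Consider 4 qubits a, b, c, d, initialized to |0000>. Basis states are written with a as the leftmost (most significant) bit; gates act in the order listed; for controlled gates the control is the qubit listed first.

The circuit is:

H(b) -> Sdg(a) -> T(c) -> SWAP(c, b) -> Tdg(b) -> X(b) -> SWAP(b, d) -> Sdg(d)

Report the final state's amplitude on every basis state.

The resulting statevector has amplitude -sqrt(2)*I/2 on |0001>, -sqrt(2)*I/2 on |0011>, and 0 on every other basis state.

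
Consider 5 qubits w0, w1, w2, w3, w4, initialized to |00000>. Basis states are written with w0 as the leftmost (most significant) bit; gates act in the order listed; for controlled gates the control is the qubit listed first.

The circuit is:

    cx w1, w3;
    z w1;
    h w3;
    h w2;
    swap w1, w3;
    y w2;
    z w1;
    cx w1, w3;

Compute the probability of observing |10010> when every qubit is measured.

The probability of measuring |10010> is 0.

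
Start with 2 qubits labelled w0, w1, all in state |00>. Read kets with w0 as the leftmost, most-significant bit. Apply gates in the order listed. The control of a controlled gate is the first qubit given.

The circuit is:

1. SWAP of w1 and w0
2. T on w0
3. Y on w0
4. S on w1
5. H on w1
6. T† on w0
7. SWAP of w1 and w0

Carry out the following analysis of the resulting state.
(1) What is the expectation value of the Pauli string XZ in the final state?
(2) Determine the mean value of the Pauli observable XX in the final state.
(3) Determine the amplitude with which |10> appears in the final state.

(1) In the final state, XZ has expectation -1.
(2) In the final state, XX has expectation 0.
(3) |10> carries amplitude 0 in the final state.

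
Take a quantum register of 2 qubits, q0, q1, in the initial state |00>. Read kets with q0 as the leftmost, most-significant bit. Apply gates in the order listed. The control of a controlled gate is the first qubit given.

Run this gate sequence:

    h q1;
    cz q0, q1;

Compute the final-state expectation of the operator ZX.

In the final state, ZX has expectation 1.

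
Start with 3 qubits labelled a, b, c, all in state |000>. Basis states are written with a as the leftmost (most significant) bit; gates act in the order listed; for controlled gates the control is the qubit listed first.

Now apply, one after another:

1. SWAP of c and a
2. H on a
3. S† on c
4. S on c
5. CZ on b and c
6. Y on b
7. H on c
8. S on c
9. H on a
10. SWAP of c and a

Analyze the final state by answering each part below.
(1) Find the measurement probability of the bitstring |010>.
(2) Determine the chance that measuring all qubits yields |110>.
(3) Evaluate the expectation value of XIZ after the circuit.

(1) Outcome |010> occurs with probability 1/2.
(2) Outcome |110> occurs with probability 1/2.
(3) In the final state, XIZ has expectation 0.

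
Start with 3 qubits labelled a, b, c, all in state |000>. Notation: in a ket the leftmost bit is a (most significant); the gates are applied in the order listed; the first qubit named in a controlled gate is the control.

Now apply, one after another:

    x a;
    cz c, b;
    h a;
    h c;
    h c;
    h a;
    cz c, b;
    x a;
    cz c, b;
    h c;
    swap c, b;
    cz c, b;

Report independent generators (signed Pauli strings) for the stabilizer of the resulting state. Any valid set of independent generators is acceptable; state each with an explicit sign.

One valid set of independent stabilizer generators is +IXI, +ZII, +IIZ (any independent generating set of the same group is equally correct). Key observation: steps 1-8 multiply out to the identity, so the circuit reduces to the remaining gates.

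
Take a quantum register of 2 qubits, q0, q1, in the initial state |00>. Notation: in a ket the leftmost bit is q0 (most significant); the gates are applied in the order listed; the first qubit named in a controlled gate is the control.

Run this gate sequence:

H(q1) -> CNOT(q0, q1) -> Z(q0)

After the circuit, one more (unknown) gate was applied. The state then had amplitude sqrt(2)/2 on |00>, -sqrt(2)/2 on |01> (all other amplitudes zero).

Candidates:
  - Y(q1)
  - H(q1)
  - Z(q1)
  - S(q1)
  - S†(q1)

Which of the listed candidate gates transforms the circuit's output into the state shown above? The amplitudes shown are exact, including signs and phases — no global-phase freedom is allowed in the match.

The applied gate was Z(q1).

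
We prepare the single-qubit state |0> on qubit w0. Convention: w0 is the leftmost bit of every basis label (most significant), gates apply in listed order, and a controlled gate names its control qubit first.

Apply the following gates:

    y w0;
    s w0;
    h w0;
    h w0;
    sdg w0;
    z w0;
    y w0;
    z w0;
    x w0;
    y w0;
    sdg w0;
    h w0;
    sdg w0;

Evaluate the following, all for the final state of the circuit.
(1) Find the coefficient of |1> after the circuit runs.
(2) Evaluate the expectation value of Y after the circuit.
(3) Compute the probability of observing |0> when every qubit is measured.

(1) The amplitude on |1> is sqrt(2)/2.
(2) In the final state, Y has expectation -1.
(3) The probability of measuring |0> is 1/2.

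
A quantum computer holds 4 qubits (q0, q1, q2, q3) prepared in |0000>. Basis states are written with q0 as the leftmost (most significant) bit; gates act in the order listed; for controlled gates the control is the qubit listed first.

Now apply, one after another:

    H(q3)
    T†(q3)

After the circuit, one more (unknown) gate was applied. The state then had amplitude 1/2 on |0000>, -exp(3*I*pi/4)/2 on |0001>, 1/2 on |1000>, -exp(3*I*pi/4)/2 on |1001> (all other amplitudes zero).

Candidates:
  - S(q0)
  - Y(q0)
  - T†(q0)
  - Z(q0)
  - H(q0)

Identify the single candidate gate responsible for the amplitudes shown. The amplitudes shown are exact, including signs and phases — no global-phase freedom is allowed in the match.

The unique candidate consistent with the amplitudes is H(q0).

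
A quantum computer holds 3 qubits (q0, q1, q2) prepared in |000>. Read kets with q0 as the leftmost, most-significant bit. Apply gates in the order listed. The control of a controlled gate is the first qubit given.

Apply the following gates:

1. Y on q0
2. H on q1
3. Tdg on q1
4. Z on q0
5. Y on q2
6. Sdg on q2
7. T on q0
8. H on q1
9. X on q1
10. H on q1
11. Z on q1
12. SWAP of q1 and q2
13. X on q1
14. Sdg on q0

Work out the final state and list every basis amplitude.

After the circuit, the state carries amplitude -sqrt(2)*exp(I*pi/4)/2 on |100>, -sqrt(2)/2 on |101>, and 0 on every other basis state. Key observation: gates 8-11 undo each other exactly, leaving only the rest of the circuit to track.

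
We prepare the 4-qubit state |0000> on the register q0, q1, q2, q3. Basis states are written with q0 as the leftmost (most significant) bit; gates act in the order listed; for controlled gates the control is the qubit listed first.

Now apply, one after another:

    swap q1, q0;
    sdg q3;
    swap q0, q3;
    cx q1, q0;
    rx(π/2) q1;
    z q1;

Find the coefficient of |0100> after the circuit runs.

|0100> carries amplitude sqrt(2)*I/2 in the final state.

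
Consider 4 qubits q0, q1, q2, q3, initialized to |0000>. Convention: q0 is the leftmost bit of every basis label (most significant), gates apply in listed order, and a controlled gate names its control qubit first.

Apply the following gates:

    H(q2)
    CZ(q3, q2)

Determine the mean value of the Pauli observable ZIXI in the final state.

The expectation value of ZIXI is 1.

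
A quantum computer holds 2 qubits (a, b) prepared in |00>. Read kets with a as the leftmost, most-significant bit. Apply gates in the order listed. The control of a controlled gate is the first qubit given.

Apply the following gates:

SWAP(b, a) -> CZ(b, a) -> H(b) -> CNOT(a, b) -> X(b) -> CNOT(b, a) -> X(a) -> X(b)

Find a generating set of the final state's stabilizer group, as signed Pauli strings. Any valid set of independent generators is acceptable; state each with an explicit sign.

The final state is stabilized by the group generated by +XX, +ZZ; other independent generating sets are equally valid.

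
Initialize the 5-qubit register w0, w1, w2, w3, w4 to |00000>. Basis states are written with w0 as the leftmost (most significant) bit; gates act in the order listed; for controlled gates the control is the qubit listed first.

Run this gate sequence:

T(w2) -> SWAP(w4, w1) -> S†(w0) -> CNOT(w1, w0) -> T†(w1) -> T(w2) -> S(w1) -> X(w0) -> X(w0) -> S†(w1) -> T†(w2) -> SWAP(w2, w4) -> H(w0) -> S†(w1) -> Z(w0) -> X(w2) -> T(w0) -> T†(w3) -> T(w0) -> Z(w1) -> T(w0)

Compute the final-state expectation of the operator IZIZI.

The expectation value of IZIZI is 1. Key observation: the block from step 6 through step 11 cancels to the identity and can be dropped.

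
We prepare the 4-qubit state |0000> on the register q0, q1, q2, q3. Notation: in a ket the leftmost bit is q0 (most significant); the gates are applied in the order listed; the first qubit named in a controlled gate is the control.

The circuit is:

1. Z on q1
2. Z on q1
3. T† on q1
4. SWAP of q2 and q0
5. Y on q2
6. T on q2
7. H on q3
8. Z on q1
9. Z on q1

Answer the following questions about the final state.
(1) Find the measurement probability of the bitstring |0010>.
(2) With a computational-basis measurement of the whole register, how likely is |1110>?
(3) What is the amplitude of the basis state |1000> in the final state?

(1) The probability of measuring |0010> is 1/2.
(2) The probability of measuring |1110> is 0.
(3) The amplitude on |1000> is 0.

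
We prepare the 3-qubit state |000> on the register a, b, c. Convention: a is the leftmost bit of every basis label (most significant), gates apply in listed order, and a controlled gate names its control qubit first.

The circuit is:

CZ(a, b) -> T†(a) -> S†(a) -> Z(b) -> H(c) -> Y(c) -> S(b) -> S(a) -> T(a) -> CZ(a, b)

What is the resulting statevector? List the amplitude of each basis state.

The final amplitudes are -sqrt(2)*I/2 on |000>, sqrt(2)*I/2 on |001>, and 0 on every other basis state.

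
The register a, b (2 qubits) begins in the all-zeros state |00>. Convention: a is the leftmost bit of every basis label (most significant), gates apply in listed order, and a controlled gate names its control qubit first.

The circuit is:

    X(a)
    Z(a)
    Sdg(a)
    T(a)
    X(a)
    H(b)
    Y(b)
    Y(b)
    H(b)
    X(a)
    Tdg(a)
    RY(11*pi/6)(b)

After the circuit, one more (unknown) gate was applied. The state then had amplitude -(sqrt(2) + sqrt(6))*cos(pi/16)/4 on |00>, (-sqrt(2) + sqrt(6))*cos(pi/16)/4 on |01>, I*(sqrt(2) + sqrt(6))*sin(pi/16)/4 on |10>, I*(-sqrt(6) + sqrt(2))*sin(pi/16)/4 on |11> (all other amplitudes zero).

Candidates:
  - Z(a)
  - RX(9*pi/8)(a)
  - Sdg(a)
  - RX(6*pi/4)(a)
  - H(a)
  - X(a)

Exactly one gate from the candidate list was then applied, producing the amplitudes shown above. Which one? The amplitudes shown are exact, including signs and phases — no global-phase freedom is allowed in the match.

The applied gate was RX(9*pi/8)(a). Key observation: steps 4-11 multiply out to the identity, so the circuit reduces to the remaining gates.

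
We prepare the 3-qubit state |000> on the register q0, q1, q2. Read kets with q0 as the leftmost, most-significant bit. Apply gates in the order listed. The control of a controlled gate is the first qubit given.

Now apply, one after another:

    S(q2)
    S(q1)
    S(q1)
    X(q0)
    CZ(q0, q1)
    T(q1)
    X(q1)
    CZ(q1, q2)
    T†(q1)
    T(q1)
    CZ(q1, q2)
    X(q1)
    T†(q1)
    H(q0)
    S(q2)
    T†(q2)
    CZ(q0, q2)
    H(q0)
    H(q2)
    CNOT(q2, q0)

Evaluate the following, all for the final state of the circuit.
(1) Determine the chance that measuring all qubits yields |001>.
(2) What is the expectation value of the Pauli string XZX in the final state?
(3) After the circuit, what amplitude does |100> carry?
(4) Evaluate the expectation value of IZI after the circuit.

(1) Outcome |001> occurs with probability 1/2. Key observation: steps 6-13 multiply out to the identity, so the circuit reduces to the remaining gates.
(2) In the final state, XZX has expectation 1.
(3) The final state's coefficient on |100> equals sqrt(2)/2.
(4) The observable IZI averages to 1.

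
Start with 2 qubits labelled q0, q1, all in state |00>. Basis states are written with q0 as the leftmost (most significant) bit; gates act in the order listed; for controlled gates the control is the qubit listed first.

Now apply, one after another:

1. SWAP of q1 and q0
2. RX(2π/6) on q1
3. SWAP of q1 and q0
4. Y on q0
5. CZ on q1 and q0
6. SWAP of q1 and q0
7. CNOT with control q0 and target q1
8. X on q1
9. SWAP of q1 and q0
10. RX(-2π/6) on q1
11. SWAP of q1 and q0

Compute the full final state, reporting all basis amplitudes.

The final amplitudes are 3*I/4 on |00>, -sqrt(3)/4 on |01>, -sqrt(3)/4 on |10>, -I/4 on |11>.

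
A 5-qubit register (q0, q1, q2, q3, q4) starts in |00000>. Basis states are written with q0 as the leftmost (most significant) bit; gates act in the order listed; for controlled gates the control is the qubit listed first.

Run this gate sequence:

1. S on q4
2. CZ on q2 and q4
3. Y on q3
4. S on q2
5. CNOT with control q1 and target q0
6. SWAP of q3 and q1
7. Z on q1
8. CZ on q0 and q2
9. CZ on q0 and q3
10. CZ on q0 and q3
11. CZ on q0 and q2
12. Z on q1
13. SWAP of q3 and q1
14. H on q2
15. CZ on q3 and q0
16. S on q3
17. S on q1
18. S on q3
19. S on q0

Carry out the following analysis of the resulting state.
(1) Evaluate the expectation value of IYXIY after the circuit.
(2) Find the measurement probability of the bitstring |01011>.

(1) The expectation value of IYXIY is 0. Key observation: gates 6-13 undo each other exactly, leaving only the rest of the circuit to track.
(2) A full measurement returns |01011> with probability 0.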